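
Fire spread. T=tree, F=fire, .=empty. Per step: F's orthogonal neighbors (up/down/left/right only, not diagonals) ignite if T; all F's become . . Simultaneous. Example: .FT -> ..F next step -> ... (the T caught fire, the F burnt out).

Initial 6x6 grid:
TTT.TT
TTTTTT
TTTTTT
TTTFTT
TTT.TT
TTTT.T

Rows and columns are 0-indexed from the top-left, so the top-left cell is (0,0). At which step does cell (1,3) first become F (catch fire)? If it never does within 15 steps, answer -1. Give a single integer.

Step 1: cell (1,3)='T' (+3 fires, +1 burnt)
Step 2: cell (1,3)='F' (+7 fires, +3 burnt)
  -> target ignites at step 2
Step 3: cell (1,3)='.' (+8 fires, +7 burnt)
Step 4: cell (1,3)='.' (+9 fires, +8 burnt)
Step 5: cell (1,3)='.' (+4 fires, +9 burnt)
Step 6: cell (1,3)='.' (+1 fires, +4 burnt)
Step 7: cell (1,3)='.' (+0 fires, +1 burnt)
  fire out at step 7

2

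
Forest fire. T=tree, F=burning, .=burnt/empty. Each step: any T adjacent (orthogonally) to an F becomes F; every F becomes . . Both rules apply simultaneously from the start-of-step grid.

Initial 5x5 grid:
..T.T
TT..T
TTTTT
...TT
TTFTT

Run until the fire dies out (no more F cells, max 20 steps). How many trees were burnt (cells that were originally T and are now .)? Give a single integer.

Step 1: +2 fires, +1 burnt (F count now 2)
Step 2: +3 fires, +2 burnt (F count now 3)
Step 3: +2 fires, +3 burnt (F count now 2)
Step 4: +2 fires, +2 burnt (F count now 2)
Step 5: +2 fires, +2 burnt (F count now 2)
Step 6: +3 fires, +2 burnt (F count now 3)
Step 7: +1 fires, +3 burnt (F count now 1)
Step 8: +0 fires, +1 burnt (F count now 0)
Fire out after step 8
Initially T: 16, now '.': 24
Total burnt (originally-T cells now '.'): 15

Answer: 15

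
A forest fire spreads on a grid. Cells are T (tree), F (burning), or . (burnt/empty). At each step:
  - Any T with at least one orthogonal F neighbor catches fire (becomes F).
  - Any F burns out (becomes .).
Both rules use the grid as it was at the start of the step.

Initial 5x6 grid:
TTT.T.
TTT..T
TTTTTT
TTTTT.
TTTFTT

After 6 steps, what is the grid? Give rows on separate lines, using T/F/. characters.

Step 1: 3 trees catch fire, 1 burn out
  TTT.T.
  TTT..T
  TTTTTT
  TTTFT.
  TTF.FT
Step 2: 5 trees catch fire, 3 burn out
  TTT.T.
  TTT..T
  TTTFTT
  TTF.F.
  TF...F
Step 3: 4 trees catch fire, 5 burn out
  TTT.T.
  TTT..T
  TTF.FT
  TF....
  F.....
Step 4: 4 trees catch fire, 4 burn out
  TTT.T.
  TTF..T
  TF...F
  F.....
  ......
Step 5: 4 trees catch fire, 4 burn out
  TTF.T.
  TF...F
  F.....
  ......
  ......
Step 6: 2 trees catch fire, 4 burn out
  TF..T.
  F.....
  ......
  ......
  ......

TF..T.
F.....
......
......
......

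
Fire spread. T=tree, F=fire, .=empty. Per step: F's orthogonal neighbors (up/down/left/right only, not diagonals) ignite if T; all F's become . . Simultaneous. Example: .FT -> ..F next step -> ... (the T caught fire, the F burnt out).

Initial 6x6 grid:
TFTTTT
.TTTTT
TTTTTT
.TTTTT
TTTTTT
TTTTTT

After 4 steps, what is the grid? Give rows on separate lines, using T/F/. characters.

Step 1: 3 trees catch fire, 1 burn out
  F.FTTT
  .FTTTT
  TTTTTT
  .TTTTT
  TTTTTT
  TTTTTT
Step 2: 3 trees catch fire, 3 burn out
  ...FTT
  ..FTTT
  TFTTTT
  .TTTTT
  TTTTTT
  TTTTTT
Step 3: 5 trees catch fire, 3 burn out
  ....FT
  ...FTT
  F.FTTT
  .FTTTT
  TTTTTT
  TTTTTT
Step 4: 5 trees catch fire, 5 burn out
  .....F
  ....FT
  ...FTT
  ..FTTT
  TFTTTT
  TTTTTT

.....F
....FT
...FTT
..FTTT
TFTTTT
TTTTTT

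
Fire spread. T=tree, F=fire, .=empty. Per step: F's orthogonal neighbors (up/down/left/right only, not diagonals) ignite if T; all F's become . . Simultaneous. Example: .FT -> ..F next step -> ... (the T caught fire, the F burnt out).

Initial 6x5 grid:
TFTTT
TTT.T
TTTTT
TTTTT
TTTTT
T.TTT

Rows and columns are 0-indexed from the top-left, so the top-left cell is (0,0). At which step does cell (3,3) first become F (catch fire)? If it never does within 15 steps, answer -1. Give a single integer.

Step 1: cell (3,3)='T' (+3 fires, +1 burnt)
Step 2: cell (3,3)='T' (+4 fires, +3 burnt)
Step 3: cell (3,3)='T' (+4 fires, +4 burnt)
Step 4: cell (3,3)='T' (+5 fires, +4 burnt)
Step 5: cell (3,3)='F' (+4 fires, +5 burnt)
  -> target ignites at step 5
Step 6: cell (3,3)='.' (+4 fires, +4 burnt)
Step 7: cell (3,3)='.' (+2 fires, +4 burnt)
Step 8: cell (3,3)='.' (+1 fires, +2 burnt)
Step 9: cell (3,3)='.' (+0 fires, +1 burnt)
  fire out at step 9

5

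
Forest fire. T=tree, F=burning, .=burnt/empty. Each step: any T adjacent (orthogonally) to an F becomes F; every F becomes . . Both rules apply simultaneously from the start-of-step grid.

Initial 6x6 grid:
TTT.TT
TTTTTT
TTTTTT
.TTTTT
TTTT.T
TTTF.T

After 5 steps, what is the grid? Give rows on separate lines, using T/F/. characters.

Step 1: 2 trees catch fire, 1 burn out
  TTT.TT
  TTTTTT
  TTTTTT
  .TTTTT
  TTTF.T
  TTF..T
Step 2: 3 trees catch fire, 2 burn out
  TTT.TT
  TTTTTT
  TTTTTT
  .TTFTT
  TTF..T
  TF...T
Step 3: 5 trees catch fire, 3 burn out
  TTT.TT
  TTTTTT
  TTTFTT
  .TF.FT
  TF...T
  F....T
Step 4: 6 trees catch fire, 5 burn out
  TTT.TT
  TTTFTT
  TTF.FT
  .F...F
  F....T
  .....T
Step 5: 5 trees catch fire, 6 burn out
  TTT.TT
  TTF.FT
  TF...F
  ......
  .....F
  .....T

TTT.TT
TTF.FT
TF...F
......
.....F
.....T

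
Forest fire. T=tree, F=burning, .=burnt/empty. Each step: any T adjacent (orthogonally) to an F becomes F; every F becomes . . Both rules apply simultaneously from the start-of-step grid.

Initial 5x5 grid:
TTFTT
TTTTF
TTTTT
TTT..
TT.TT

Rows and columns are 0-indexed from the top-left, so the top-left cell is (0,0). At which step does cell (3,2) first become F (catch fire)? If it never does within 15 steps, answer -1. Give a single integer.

Step 1: cell (3,2)='T' (+6 fires, +2 burnt)
Step 2: cell (3,2)='T' (+4 fires, +6 burnt)
Step 3: cell (3,2)='F' (+3 fires, +4 burnt)
  -> target ignites at step 3
Step 4: cell (3,2)='.' (+2 fires, +3 burnt)
Step 5: cell (3,2)='.' (+2 fires, +2 burnt)
Step 6: cell (3,2)='.' (+1 fires, +2 burnt)
Step 7: cell (3,2)='.' (+0 fires, +1 burnt)
  fire out at step 7

3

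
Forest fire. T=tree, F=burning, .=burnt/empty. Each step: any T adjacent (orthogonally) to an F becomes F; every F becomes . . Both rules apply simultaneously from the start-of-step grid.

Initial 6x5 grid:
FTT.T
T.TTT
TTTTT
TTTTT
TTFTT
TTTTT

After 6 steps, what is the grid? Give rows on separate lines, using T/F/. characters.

Step 1: 6 trees catch fire, 2 burn out
  .FT.T
  F.TTT
  TTTTT
  TTFTT
  TF.FT
  TTFTT
Step 2: 9 trees catch fire, 6 burn out
  ..F.T
  ..TTT
  FTFTT
  TF.FT
  F...F
  TF.FT
Step 3: 7 trees catch fire, 9 burn out
  ....T
  ..FTT
  .F.FT
  F...F
  .....
  F...F
Step 4: 2 trees catch fire, 7 burn out
  ....T
  ...FT
  ....F
  .....
  .....
  .....
Step 5: 1 trees catch fire, 2 burn out
  ....T
  ....F
  .....
  .....
  .....
  .....
Step 6: 1 trees catch fire, 1 burn out
  ....F
  .....
  .....
  .....
  .....
  .....

....F
.....
.....
.....
.....
.....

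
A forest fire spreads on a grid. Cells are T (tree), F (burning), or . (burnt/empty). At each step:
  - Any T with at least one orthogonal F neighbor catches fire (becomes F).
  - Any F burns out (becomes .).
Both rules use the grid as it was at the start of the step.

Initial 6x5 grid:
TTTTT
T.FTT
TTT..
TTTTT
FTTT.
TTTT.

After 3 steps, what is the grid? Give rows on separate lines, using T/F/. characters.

Step 1: 6 trees catch fire, 2 burn out
  TTFTT
  T..FT
  TTF..
  FTTTT
  .FTT.
  FTTT.
Step 2: 9 trees catch fire, 6 burn out
  TF.FT
  T...F
  FF...
  .FFTT
  ..FT.
  .FTT.
Step 3: 6 trees catch fire, 9 burn out
  F...F
  F....
  .....
  ...FT
  ...F.
  ..FT.

F...F
F....
.....
...FT
...F.
..FT.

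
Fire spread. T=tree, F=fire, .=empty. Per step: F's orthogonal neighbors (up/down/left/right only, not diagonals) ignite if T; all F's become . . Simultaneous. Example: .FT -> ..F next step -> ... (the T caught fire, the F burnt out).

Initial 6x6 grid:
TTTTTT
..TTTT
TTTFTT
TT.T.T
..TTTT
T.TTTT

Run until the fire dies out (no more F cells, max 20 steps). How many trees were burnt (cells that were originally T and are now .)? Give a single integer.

Step 1: +4 fires, +1 burnt (F count now 4)
Step 2: +6 fires, +4 burnt (F count now 6)
Step 3: +9 fires, +6 burnt (F count now 9)
Step 4: +6 fires, +9 burnt (F count now 6)
Step 5: +2 fires, +6 burnt (F count now 2)
Step 6: +0 fires, +2 burnt (F count now 0)
Fire out after step 6
Initially T: 28, now '.': 35
Total burnt (originally-T cells now '.'): 27

Answer: 27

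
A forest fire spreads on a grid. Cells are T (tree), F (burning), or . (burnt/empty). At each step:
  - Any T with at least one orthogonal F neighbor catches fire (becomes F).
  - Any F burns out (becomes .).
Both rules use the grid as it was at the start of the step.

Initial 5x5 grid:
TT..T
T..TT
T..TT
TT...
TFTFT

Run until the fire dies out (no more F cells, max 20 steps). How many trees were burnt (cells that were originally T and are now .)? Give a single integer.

Step 1: +4 fires, +2 burnt (F count now 4)
Step 2: +1 fires, +4 burnt (F count now 1)
Step 3: +1 fires, +1 burnt (F count now 1)
Step 4: +1 fires, +1 burnt (F count now 1)
Step 5: +1 fires, +1 burnt (F count now 1)
Step 6: +1 fires, +1 burnt (F count now 1)
Step 7: +0 fires, +1 burnt (F count now 0)
Fire out after step 7
Initially T: 14, now '.': 20
Total burnt (originally-T cells now '.'): 9

Answer: 9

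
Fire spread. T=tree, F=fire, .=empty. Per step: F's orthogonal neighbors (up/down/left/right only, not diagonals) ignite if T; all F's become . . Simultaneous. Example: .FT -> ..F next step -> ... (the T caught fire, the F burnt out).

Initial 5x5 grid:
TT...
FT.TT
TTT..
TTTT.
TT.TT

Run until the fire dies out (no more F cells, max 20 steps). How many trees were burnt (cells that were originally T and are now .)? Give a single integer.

Answer: 14

Derivation:
Step 1: +3 fires, +1 burnt (F count now 3)
Step 2: +3 fires, +3 burnt (F count now 3)
Step 3: +3 fires, +3 burnt (F count now 3)
Step 4: +2 fires, +3 burnt (F count now 2)
Step 5: +1 fires, +2 burnt (F count now 1)
Step 6: +1 fires, +1 burnt (F count now 1)
Step 7: +1 fires, +1 burnt (F count now 1)
Step 8: +0 fires, +1 burnt (F count now 0)
Fire out after step 8
Initially T: 16, now '.': 23
Total burnt (originally-T cells now '.'): 14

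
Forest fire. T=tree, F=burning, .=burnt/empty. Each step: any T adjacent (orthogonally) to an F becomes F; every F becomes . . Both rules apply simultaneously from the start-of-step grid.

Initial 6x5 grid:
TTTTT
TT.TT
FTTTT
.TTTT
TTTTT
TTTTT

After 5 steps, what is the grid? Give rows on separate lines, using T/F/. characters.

Step 1: 2 trees catch fire, 1 burn out
  TTTTT
  FT.TT
  .FTTT
  .TTTT
  TTTTT
  TTTTT
Step 2: 4 trees catch fire, 2 burn out
  FTTTT
  .F.TT
  ..FTT
  .FTTT
  TTTTT
  TTTTT
Step 3: 4 trees catch fire, 4 burn out
  .FTTT
  ...TT
  ...FT
  ..FTT
  TFTTT
  TTTTT
Step 4: 7 trees catch fire, 4 burn out
  ..FTT
  ...FT
  ....F
  ...FT
  F.FTT
  TFTTT
Step 5: 6 trees catch fire, 7 burn out
  ...FT
  ....F
  .....
  ....F
  ...FT
  F.FTT

...FT
....F
.....
....F
...FT
F.FTT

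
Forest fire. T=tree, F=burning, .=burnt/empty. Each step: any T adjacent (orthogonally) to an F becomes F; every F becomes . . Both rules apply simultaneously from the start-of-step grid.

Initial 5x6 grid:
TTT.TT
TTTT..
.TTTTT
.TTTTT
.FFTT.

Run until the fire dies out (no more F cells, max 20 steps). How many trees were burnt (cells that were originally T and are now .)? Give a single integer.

Step 1: +3 fires, +2 burnt (F count now 3)
Step 2: +4 fires, +3 burnt (F count now 4)
Step 3: +4 fires, +4 burnt (F count now 4)
Step 4: +6 fires, +4 burnt (F count now 6)
Step 5: +2 fires, +6 burnt (F count now 2)
Step 6: +0 fires, +2 burnt (F count now 0)
Fire out after step 6
Initially T: 21, now '.': 28
Total burnt (originally-T cells now '.'): 19

Answer: 19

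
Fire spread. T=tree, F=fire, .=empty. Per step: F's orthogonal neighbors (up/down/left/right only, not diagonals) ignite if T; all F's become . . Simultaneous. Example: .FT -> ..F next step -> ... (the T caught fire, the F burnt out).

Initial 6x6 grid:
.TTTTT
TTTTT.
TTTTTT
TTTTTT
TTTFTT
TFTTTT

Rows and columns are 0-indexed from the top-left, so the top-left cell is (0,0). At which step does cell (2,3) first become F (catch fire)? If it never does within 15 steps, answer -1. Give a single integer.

Step 1: cell (2,3)='T' (+7 fires, +2 burnt)
Step 2: cell (2,3)='F' (+7 fires, +7 burnt)
  -> target ignites at step 2
Step 3: cell (2,3)='.' (+7 fires, +7 burnt)
Step 4: cell (2,3)='.' (+6 fires, +7 burnt)
Step 5: cell (2,3)='.' (+4 fires, +6 burnt)
Step 6: cell (2,3)='.' (+1 fires, +4 burnt)
Step 7: cell (2,3)='.' (+0 fires, +1 burnt)
  fire out at step 7

2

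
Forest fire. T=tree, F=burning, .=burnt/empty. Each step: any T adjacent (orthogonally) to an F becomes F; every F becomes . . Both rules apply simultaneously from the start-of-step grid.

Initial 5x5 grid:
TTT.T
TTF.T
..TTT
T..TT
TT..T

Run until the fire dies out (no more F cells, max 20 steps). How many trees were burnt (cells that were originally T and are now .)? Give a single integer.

Step 1: +3 fires, +1 burnt (F count now 3)
Step 2: +3 fires, +3 burnt (F count now 3)
Step 3: +3 fires, +3 burnt (F count now 3)
Step 4: +2 fires, +3 burnt (F count now 2)
Step 5: +2 fires, +2 burnt (F count now 2)
Step 6: +0 fires, +2 burnt (F count now 0)
Fire out after step 6
Initially T: 16, now '.': 22
Total burnt (originally-T cells now '.'): 13

Answer: 13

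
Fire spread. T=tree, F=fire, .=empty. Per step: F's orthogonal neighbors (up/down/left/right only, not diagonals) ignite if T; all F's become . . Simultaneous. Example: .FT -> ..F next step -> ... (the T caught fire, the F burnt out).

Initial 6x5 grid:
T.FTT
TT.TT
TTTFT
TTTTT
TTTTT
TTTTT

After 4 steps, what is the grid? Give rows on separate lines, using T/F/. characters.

Step 1: 5 trees catch fire, 2 burn out
  T..FT
  TT.FT
  TTF.F
  TTTFT
  TTTTT
  TTTTT
Step 2: 6 trees catch fire, 5 burn out
  T...F
  TT..F
  TF...
  TTF.F
  TTTFT
  TTTTT
Step 3: 6 trees catch fire, 6 burn out
  T....
  TF...
  F....
  TF...
  TTF.F
  TTTFT
Step 4: 5 trees catch fire, 6 burn out
  T....
  F....
  .....
  F....
  TF...
  TTF.F

T....
F....
.....
F....
TF...
TTF.F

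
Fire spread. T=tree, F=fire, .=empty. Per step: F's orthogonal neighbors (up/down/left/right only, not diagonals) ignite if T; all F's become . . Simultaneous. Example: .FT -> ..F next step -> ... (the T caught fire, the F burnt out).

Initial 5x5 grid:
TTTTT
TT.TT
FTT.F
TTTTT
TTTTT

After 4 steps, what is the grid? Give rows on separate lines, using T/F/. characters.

Step 1: 5 trees catch fire, 2 burn out
  TTTTT
  FT.TF
  .FT..
  FTTTF
  TTTTT
Step 2: 9 trees catch fire, 5 burn out
  FTTTF
  .F.F.
  ..F..
  .FTF.
  FTTTF
Step 3: 5 trees catch fire, 9 burn out
  .FTF.
  .....
  .....
  ..F..
  .FTF.
Step 4: 2 trees catch fire, 5 burn out
  ..F..
  .....
  .....
  .....
  ..F..

..F..
.....
.....
.....
..F..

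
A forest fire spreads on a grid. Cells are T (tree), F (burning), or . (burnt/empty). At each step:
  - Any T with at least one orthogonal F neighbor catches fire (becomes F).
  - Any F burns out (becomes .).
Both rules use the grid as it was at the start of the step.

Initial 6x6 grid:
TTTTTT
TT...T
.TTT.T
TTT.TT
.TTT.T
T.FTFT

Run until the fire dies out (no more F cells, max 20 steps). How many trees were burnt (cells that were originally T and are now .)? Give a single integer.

Step 1: +3 fires, +2 burnt (F count now 3)
Step 2: +4 fires, +3 burnt (F count now 4)
Step 3: +3 fires, +4 burnt (F count now 3)
Step 4: +5 fires, +3 burnt (F count now 5)
Step 5: +2 fires, +5 burnt (F count now 2)
Step 6: +3 fires, +2 burnt (F count now 3)
Step 7: +3 fires, +3 burnt (F count now 3)
Step 8: +1 fires, +3 burnt (F count now 1)
Step 9: +0 fires, +1 burnt (F count now 0)
Fire out after step 9
Initially T: 25, now '.': 35
Total burnt (originally-T cells now '.'): 24

Answer: 24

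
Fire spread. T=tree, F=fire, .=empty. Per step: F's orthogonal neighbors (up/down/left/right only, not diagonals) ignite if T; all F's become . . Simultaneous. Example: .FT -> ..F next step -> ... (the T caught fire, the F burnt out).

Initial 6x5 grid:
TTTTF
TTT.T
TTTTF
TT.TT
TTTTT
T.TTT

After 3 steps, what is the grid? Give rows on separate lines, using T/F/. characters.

Step 1: 4 trees catch fire, 2 burn out
  TTTF.
  TTT.F
  TTTF.
  TT.TF
  TTTTT
  T.TTT
Step 2: 4 trees catch fire, 4 burn out
  TTF..
  TTT..
  TTF..
  TT.F.
  TTTTF
  T.TTT
Step 3: 5 trees catch fire, 4 burn out
  TF...
  TTF..
  TF...
  TT...
  TTTF.
  T.TTF

TF...
TTF..
TF...
TT...
TTTF.
T.TTF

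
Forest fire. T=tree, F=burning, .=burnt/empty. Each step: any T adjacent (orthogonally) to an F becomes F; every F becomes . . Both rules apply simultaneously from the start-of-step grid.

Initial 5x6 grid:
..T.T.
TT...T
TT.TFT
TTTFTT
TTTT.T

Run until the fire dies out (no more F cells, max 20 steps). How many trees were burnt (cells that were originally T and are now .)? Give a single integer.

Answer: 17

Derivation:
Step 1: +5 fires, +2 burnt (F count now 5)
Step 2: +4 fires, +5 burnt (F count now 4)
Step 3: +4 fires, +4 burnt (F count now 4)
Step 4: +3 fires, +4 burnt (F count now 3)
Step 5: +1 fires, +3 burnt (F count now 1)
Step 6: +0 fires, +1 burnt (F count now 0)
Fire out after step 6
Initially T: 19, now '.': 28
Total burnt (originally-T cells now '.'): 17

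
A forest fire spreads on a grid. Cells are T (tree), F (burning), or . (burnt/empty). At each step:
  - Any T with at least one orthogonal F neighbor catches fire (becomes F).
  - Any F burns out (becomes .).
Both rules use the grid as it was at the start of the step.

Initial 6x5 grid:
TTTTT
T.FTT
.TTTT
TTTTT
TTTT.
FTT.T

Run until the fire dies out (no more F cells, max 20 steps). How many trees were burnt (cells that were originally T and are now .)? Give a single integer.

Answer: 23

Derivation:
Step 1: +5 fires, +2 burnt (F count now 5)
Step 2: +9 fires, +5 burnt (F count now 9)
Step 3: +6 fires, +9 burnt (F count now 6)
Step 4: +3 fires, +6 burnt (F count now 3)
Step 5: +0 fires, +3 burnt (F count now 0)
Fire out after step 5
Initially T: 24, now '.': 29
Total burnt (originally-T cells now '.'): 23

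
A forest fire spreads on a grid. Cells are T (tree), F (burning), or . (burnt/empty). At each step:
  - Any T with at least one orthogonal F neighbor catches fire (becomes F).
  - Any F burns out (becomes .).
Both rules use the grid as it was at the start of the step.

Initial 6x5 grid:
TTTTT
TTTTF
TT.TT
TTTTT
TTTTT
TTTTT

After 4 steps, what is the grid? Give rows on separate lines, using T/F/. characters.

Step 1: 3 trees catch fire, 1 burn out
  TTTTF
  TTTF.
  TT.TF
  TTTTT
  TTTTT
  TTTTT
Step 2: 4 trees catch fire, 3 burn out
  TTTF.
  TTF..
  TT.F.
  TTTTF
  TTTTT
  TTTTT
Step 3: 4 trees catch fire, 4 burn out
  TTF..
  TF...
  TT...
  TTTF.
  TTTTF
  TTTTT
Step 4: 6 trees catch fire, 4 burn out
  TF...
  F....
  TF...
  TTF..
  TTTF.
  TTTTF

TF...
F....
TF...
TTF..
TTTF.
TTTTF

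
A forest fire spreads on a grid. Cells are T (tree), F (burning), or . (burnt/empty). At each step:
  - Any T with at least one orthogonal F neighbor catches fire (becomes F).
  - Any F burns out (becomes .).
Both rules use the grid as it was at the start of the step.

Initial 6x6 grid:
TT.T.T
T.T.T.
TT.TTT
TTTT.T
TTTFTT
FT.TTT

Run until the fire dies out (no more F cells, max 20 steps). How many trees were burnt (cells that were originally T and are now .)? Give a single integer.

Answer: 23

Derivation:
Step 1: +6 fires, +2 burnt (F count now 6)
Step 2: +6 fires, +6 burnt (F count now 6)
Step 3: +5 fires, +6 burnt (F count now 5)
Step 4: +4 fires, +5 burnt (F count now 4)
Step 5: +1 fires, +4 burnt (F count now 1)
Step 6: +1 fires, +1 burnt (F count now 1)
Step 7: +0 fires, +1 burnt (F count now 0)
Fire out after step 7
Initially T: 26, now '.': 33
Total burnt (originally-T cells now '.'): 23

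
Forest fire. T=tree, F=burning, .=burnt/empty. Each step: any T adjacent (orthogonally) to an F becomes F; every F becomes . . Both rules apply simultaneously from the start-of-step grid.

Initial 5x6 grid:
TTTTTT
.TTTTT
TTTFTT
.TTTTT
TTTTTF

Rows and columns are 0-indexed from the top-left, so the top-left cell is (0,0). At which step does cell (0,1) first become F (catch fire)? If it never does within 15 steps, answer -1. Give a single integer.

Step 1: cell (0,1)='T' (+6 fires, +2 burnt)
Step 2: cell (0,1)='T' (+8 fires, +6 burnt)
Step 3: cell (0,1)='T' (+7 fires, +8 burnt)
Step 4: cell (0,1)='F' (+3 fires, +7 burnt)
  -> target ignites at step 4
Step 5: cell (0,1)='.' (+2 fires, +3 burnt)
Step 6: cell (0,1)='.' (+0 fires, +2 burnt)
  fire out at step 6

4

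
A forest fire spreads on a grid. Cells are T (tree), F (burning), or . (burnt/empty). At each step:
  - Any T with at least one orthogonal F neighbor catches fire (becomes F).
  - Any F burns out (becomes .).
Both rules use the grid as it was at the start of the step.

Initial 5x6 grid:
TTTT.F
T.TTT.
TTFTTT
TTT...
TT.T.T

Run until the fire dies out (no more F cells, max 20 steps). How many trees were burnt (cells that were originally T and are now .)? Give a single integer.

Step 1: +4 fires, +2 burnt (F count now 4)
Step 2: +5 fires, +4 burnt (F count now 5)
Step 3: +7 fires, +5 burnt (F count now 7)
Step 4: +2 fires, +7 burnt (F count now 2)
Step 5: +0 fires, +2 burnt (F count now 0)
Fire out after step 5
Initially T: 20, now '.': 28
Total burnt (originally-T cells now '.'): 18

Answer: 18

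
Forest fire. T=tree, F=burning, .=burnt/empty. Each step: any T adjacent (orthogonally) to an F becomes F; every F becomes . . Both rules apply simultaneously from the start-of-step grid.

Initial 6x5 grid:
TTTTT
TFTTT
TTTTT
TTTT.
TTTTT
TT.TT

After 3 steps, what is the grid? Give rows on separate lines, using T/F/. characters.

Step 1: 4 trees catch fire, 1 burn out
  TFTTT
  F.FTT
  TFTTT
  TTTT.
  TTTTT
  TT.TT
Step 2: 6 trees catch fire, 4 burn out
  F.FTT
  ...FT
  F.FTT
  TFTT.
  TTTTT
  TT.TT
Step 3: 6 trees catch fire, 6 burn out
  ...FT
  ....F
  ...FT
  F.FT.
  TFTTT
  TT.TT

...FT
....F
...FT
F.FT.
TFTTT
TT.TT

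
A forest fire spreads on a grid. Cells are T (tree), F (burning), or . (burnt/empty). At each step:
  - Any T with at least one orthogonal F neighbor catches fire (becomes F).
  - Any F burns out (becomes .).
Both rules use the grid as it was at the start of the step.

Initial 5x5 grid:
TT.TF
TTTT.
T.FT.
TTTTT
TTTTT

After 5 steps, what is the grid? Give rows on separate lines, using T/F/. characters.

Step 1: 4 trees catch fire, 2 burn out
  TT.F.
  TTFT.
  T..F.
  TTFTT
  TTTTT
Step 2: 5 trees catch fire, 4 burn out
  TT...
  TF.F.
  T....
  TF.FT
  TTFTT
Step 3: 6 trees catch fire, 5 burn out
  TF...
  F....
  T....
  F...F
  TF.FT
Step 4: 4 trees catch fire, 6 burn out
  F....
  .....
  F....
  .....
  F...F
Step 5: 0 trees catch fire, 4 burn out
  .....
  .....
  .....
  .....
  .....

.....
.....
.....
.....
.....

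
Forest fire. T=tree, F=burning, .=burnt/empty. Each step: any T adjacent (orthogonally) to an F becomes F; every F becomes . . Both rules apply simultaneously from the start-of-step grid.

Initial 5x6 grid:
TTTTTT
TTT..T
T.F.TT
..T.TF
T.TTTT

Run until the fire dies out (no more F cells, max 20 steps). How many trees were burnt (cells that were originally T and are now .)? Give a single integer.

Answer: 19

Derivation:
Step 1: +5 fires, +2 burnt (F count now 5)
Step 2: +6 fires, +5 burnt (F count now 6)
Step 3: +5 fires, +6 burnt (F count now 5)
Step 4: +3 fires, +5 burnt (F count now 3)
Step 5: +0 fires, +3 burnt (F count now 0)
Fire out after step 5
Initially T: 20, now '.': 29
Total burnt (originally-T cells now '.'): 19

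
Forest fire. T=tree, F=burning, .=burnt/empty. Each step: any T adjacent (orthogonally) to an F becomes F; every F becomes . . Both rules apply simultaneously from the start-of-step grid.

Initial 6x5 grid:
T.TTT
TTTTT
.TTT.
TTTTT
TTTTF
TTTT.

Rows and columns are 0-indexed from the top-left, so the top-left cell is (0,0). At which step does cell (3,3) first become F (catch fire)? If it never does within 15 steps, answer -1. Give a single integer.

Step 1: cell (3,3)='T' (+2 fires, +1 burnt)
Step 2: cell (3,3)='F' (+3 fires, +2 burnt)
  -> target ignites at step 2
Step 3: cell (3,3)='.' (+4 fires, +3 burnt)
Step 4: cell (3,3)='.' (+5 fires, +4 burnt)
Step 5: cell (3,3)='.' (+6 fires, +5 burnt)
Step 6: cell (3,3)='.' (+3 fires, +6 burnt)
Step 7: cell (3,3)='.' (+1 fires, +3 burnt)
Step 8: cell (3,3)='.' (+1 fires, +1 burnt)
Step 9: cell (3,3)='.' (+0 fires, +1 burnt)
  fire out at step 9

2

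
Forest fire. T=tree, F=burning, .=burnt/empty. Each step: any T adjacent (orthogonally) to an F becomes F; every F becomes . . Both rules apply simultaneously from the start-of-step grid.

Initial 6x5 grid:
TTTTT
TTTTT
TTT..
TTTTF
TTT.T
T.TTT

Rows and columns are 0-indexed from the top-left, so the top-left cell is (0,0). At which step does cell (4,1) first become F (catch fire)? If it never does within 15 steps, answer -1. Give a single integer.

Step 1: cell (4,1)='T' (+2 fires, +1 burnt)
Step 2: cell (4,1)='T' (+2 fires, +2 burnt)
Step 3: cell (4,1)='T' (+4 fires, +2 burnt)
Step 4: cell (4,1)='F' (+5 fires, +4 burnt)
  -> target ignites at step 4
Step 5: cell (4,1)='.' (+5 fires, +5 burnt)
Step 6: cell (4,1)='.' (+5 fires, +5 burnt)
Step 7: cell (4,1)='.' (+2 fires, +5 burnt)
Step 8: cell (4,1)='.' (+0 fires, +2 burnt)
  fire out at step 8

4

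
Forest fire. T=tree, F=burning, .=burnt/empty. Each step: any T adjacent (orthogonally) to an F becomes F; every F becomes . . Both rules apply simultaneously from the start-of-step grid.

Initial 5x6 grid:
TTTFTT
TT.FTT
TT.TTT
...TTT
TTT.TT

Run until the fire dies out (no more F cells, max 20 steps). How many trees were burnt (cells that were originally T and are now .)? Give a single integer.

Answer: 19

Derivation:
Step 1: +4 fires, +2 burnt (F count now 4)
Step 2: +5 fires, +4 burnt (F count now 5)
Step 3: +4 fires, +5 burnt (F count now 4)
Step 4: +4 fires, +4 burnt (F count now 4)
Step 5: +2 fires, +4 burnt (F count now 2)
Step 6: +0 fires, +2 burnt (F count now 0)
Fire out after step 6
Initially T: 22, now '.': 27
Total burnt (originally-T cells now '.'): 19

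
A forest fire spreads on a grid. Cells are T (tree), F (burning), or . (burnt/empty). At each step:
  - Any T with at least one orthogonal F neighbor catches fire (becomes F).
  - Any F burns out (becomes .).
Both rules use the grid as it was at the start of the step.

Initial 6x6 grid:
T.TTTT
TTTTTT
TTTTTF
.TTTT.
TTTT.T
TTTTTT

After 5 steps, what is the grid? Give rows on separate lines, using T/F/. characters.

Step 1: 2 trees catch fire, 1 burn out
  T.TTTT
  TTTTTF
  TTTTF.
  .TTTT.
  TTTT.T
  TTTTTT
Step 2: 4 trees catch fire, 2 burn out
  T.TTTF
  TTTTF.
  TTTF..
  .TTTF.
  TTTT.T
  TTTTTT
Step 3: 4 trees catch fire, 4 burn out
  T.TTF.
  TTTF..
  TTF...
  .TTF..
  TTTT.T
  TTTTTT
Step 4: 5 trees catch fire, 4 burn out
  T.TF..
  TTF...
  TF....
  .TF...
  TTTF.T
  TTTTTT
Step 5: 6 trees catch fire, 5 burn out
  T.F...
  TF....
  F.....
  .F....
  TTF..T
  TTTFTT

T.F...
TF....
F.....
.F....
TTF..T
TTTFTT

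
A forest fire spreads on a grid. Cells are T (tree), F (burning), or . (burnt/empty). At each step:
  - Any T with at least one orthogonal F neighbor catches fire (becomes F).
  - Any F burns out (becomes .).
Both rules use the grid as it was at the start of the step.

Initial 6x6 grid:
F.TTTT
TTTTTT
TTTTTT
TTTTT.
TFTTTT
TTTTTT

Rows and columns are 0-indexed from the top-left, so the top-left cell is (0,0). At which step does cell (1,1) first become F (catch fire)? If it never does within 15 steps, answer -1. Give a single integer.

Step 1: cell (1,1)='T' (+5 fires, +2 burnt)
Step 2: cell (1,1)='F' (+8 fires, +5 burnt)
  -> target ignites at step 2
Step 3: cell (1,1)='.' (+5 fires, +8 burnt)
Step 4: cell (1,1)='.' (+6 fires, +5 burnt)
Step 5: cell (1,1)='.' (+4 fires, +6 burnt)
Step 6: cell (1,1)='.' (+3 fires, +4 burnt)
Step 7: cell (1,1)='.' (+1 fires, +3 burnt)
Step 8: cell (1,1)='.' (+0 fires, +1 burnt)
  fire out at step 8

2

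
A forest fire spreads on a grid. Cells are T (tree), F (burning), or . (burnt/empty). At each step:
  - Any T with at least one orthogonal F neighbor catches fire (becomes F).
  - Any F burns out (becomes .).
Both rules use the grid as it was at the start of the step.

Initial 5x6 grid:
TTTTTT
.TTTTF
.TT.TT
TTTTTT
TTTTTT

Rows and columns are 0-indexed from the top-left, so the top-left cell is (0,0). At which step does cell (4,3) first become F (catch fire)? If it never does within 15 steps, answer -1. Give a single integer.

Step 1: cell (4,3)='T' (+3 fires, +1 burnt)
Step 2: cell (4,3)='T' (+4 fires, +3 burnt)
Step 3: cell (4,3)='T' (+4 fires, +4 burnt)
Step 4: cell (4,3)='T' (+5 fires, +4 burnt)
Step 5: cell (4,3)='F' (+4 fires, +5 burnt)
  -> target ignites at step 5
Step 6: cell (4,3)='.' (+3 fires, +4 burnt)
Step 7: cell (4,3)='.' (+2 fires, +3 burnt)
Step 8: cell (4,3)='.' (+1 fires, +2 burnt)
Step 9: cell (4,3)='.' (+0 fires, +1 burnt)
  fire out at step 9

5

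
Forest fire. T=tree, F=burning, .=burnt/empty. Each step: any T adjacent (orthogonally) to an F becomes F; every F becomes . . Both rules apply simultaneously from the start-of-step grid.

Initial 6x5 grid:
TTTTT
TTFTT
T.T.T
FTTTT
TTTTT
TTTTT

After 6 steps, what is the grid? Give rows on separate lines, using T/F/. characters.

Step 1: 7 trees catch fire, 2 burn out
  TTFTT
  TF.FT
  F.F.T
  .FTTT
  FTTTT
  TTTTT
Step 2: 7 trees catch fire, 7 burn out
  TF.FT
  F...F
  ....T
  ..FTT
  .FTTT
  FTTTT
Step 3: 6 trees catch fire, 7 burn out
  F...F
  .....
  ....F
  ...FT
  ..FTT
  .FTTT
Step 4: 3 trees catch fire, 6 burn out
  .....
  .....
  .....
  ....F
  ...FT
  ..FTT
Step 5: 2 trees catch fire, 3 burn out
  .....
  .....
  .....
  .....
  ....F
  ...FT
Step 6: 1 trees catch fire, 2 burn out
  .....
  .....
  .....
  .....
  .....
  ....F

.....
.....
.....
.....
.....
....F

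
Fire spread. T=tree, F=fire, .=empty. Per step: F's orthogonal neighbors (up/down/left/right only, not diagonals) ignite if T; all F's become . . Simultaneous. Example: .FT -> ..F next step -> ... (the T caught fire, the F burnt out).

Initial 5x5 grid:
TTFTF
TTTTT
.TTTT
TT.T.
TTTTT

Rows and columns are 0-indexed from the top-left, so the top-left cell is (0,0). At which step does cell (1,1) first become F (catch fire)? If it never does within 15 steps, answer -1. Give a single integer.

Step 1: cell (1,1)='T' (+4 fires, +2 burnt)
Step 2: cell (1,1)='F' (+5 fires, +4 burnt)
  -> target ignites at step 2
Step 3: cell (1,1)='.' (+3 fires, +5 burnt)
Step 4: cell (1,1)='.' (+2 fires, +3 burnt)
Step 5: cell (1,1)='.' (+3 fires, +2 burnt)
Step 6: cell (1,1)='.' (+3 fires, +3 burnt)
Step 7: cell (1,1)='.' (+0 fires, +3 burnt)
  fire out at step 7

2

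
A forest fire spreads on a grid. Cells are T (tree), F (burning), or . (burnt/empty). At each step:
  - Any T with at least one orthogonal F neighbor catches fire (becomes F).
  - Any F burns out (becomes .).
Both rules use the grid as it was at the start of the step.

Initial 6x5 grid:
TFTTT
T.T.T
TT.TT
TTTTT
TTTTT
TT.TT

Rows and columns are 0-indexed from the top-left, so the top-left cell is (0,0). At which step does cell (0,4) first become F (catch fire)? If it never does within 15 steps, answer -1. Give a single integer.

Step 1: cell (0,4)='T' (+2 fires, +1 burnt)
Step 2: cell (0,4)='T' (+3 fires, +2 burnt)
Step 3: cell (0,4)='F' (+2 fires, +3 burnt)
  -> target ignites at step 3
Step 4: cell (0,4)='.' (+3 fires, +2 burnt)
Step 5: cell (0,4)='.' (+3 fires, +3 burnt)
Step 6: cell (0,4)='.' (+5 fires, +3 burnt)
Step 7: cell (0,4)='.' (+4 fires, +5 burnt)
Step 8: cell (0,4)='.' (+2 fires, +4 burnt)
Step 9: cell (0,4)='.' (+1 fires, +2 burnt)
Step 10: cell (0,4)='.' (+0 fires, +1 burnt)
  fire out at step 10

3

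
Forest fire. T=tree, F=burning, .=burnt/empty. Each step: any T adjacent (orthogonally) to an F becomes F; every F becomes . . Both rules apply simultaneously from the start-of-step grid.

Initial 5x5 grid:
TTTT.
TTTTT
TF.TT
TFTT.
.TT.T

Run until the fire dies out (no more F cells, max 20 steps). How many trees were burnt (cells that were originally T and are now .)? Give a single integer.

Step 1: +5 fires, +2 burnt (F count now 5)
Step 2: +5 fires, +5 burnt (F count now 5)
Step 3: +4 fires, +5 burnt (F count now 4)
Step 4: +3 fires, +4 burnt (F count now 3)
Step 5: +0 fires, +3 burnt (F count now 0)
Fire out after step 5
Initially T: 18, now '.': 24
Total burnt (originally-T cells now '.'): 17

Answer: 17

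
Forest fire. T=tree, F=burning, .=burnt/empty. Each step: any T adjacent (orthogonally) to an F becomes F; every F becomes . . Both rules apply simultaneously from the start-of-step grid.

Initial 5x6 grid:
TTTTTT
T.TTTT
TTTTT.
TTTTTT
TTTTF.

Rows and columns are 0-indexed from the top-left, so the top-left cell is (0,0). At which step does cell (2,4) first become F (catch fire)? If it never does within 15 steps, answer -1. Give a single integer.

Step 1: cell (2,4)='T' (+2 fires, +1 burnt)
Step 2: cell (2,4)='F' (+4 fires, +2 burnt)
  -> target ignites at step 2
Step 3: cell (2,4)='.' (+4 fires, +4 burnt)
Step 4: cell (2,4)='.' (+6 fires, +4 burnt)
Step 5: cell (2,4)='.' (+5 fires, +6 burnt)
Step 6: cell (2,4)='.' (+2 fires, +5 burnt)
Step 7: cell (2,4)='.' (+2 fires, +2 burnt)
Step 8: cell (2,4)='.' (+1 fires, +2 burnt)
Step 9: cell (2,4)='.' (+0 fires, +1 burnt)
  fire out at step 9

2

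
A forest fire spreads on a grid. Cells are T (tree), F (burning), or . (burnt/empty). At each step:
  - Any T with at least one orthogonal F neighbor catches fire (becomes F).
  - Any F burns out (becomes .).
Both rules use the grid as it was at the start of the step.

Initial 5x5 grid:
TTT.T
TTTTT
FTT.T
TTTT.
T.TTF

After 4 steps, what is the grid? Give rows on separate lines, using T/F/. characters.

Step 1: 4 trees catch fire, 2 burn out
  TTT.T
  FTTTT
  .FT.T
  FTTT.
  T.TF.
Step 2: 7 trees catch fire, 4 burn out
  FTT.T
  .FTTT
  ..F.T
  .FTF.
  F.F..
Step 3: 3 trees catch fire, 7 burn out
  .FT.T
  ..FTT
  ....T
  ..F..
  .....
Step 4: 2 trees catch fire, 3 burn out
  ..F.T
  ...FT
  ....T
  .....
  .....

..F.T
...FT
....T
.....
.....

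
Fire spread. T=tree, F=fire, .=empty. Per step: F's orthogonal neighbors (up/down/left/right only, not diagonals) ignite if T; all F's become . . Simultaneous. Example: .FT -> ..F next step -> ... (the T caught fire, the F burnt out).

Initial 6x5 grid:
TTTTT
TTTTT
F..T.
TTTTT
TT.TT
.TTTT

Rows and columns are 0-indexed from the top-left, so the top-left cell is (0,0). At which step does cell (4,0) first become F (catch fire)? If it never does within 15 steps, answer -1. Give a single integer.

Step 1: cell (4,0)='T' (+2 fires, +1 burnt)
Step 2: cell (4,0)='F' (+4 fires, +2 burnt)
  -> target ignites at step 2
Step 3: cell (4,0)='.' (+4 fires, +4 burnt)
Step 4: cell (4,0)='.' (+4 fires, +4 burnt)
Step 5: cell (4,0)='.' (+6 fires, +4 burnt)
Step 6: cell (4,0)='.' (+3 fires, +6 burnt)
Step 7: cell (4,0)='.' (+1 fires, +3 burnt)
Step 8: cell (4,0)='.' (+0 fires, +1 burnt)
  fire out at step 8

2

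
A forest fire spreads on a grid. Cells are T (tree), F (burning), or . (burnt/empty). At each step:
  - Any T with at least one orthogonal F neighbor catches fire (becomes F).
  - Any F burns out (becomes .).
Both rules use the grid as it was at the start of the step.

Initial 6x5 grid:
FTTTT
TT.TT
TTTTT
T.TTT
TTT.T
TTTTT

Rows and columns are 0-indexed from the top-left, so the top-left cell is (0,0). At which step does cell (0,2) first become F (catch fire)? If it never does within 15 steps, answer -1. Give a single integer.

Step 1: cell (0,2)='T' (+2 fires, +1 burnt)
Step 2: cell (0,2)='F' (+3 fires, +2 burnt)
  -> target ignites at step 2
Step 3: cell (0,2)='.' (+3 fires, +3 burnt)
Step 4: cell (0,2)='.' (+4 fires, +3 burnt)
Step 5: cell (0,2)='.' (+5 fires, +4 burnt)
Step 6: cell (0,2)='.' (+4 fires, +5 burnt)
Step 7: cell (0,2)='.' (+2 fires, +4 burnt)
Step 8: cell (0,2)='.' (+2 fires, +2 burnt)
Step 9: cell (0,2)='.' (+1 fires, +2 burnt)
Step 10: cell (0,2)='.' (+0 fires, +1 burnt)
  fire out at step 10

2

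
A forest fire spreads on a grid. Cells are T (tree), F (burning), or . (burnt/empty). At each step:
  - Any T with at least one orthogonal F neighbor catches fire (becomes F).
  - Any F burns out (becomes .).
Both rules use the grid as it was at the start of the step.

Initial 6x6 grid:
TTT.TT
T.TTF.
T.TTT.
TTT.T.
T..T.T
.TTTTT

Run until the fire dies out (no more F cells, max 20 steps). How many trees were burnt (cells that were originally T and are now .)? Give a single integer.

Answer: 17

Derivation:
Step 1: +3 fires, +1 burnt (F count now 3)
Step 2: +4 fires, +3 burnt (F count now 4)
Step 3: +2 fires, +4 burnt (F count now 2)
Step 4: +2 fires, +2 burnt (F count now 2)
Step 5: +2 fires, +2 burnt (F count now 2)
Step 6: +2 fires, +2 burnt (F count now 2)
Step 7: +2 fires, +2 burnt (F count now 2)
Step 8: +0 fires, +2 burnt (F count now 0)
Fire out after step 8
Initially T: 24, now '.': 29
Total burnt (originally-T cells now '.'): 17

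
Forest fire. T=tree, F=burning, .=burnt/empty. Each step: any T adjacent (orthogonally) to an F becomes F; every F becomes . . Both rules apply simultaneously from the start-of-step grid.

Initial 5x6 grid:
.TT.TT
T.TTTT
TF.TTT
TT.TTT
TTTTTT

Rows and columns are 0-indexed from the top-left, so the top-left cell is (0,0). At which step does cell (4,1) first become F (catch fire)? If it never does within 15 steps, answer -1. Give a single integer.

Step 1: cell (4,1)='T' (+2 fires, +1 burnt)
Step 2: cell (4,1)='F' (+3 fires, +2 burnt)
  -> target ignites at step 2
Step 3: cell (4,1)='.' (+2 fires, +3 burnt)
Step 4: cell (4,1)='.' (+1 fires, +2 burnt)
Step 5: cell (4,1)='.' (+2 fires, +1 burnt)
Step 6: cell (4,1)='.' (+3 fires, +2 burnt)
Step 7: cell (4,1)='.' (+3 fires, +3 burnt)
Step 8: cell (4,1)='.' (+3 fires, +3 burnt)
Step 9: cell (4,1)='.' (+3 fires, +3 burnt)
Step 10: cell (4,1)='.' (+2 fires, +3 burnt)
Step 11: cell (4,1)='.' (+0 fires, +2 burnt)
  fire out at step 11

2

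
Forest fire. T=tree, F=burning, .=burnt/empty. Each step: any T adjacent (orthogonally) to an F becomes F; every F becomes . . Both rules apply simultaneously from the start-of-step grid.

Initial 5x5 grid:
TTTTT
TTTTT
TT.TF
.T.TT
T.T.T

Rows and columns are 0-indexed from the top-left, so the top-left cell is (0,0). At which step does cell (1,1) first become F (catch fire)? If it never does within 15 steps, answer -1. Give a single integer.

Step 1: cell (1,1)='T' (+3 fires, +1 burnt)
Step 2: cell (1,1)='T' (+4 fires, +3 burnt)
Step 3: cell (1,1)='T' (+2 fires, +4 burnt)
Step 4: cell (1,1)='F' (+2 fires, +2 burnt)
  -> target ignites at step 4
Step 5: cell (1,1)='.' (+3 fires, +2 burnt)
Step 6: cell (1,1)='.' (+3 fires, +3 burnt)
Step 7: cell (1,1)='.' (+0 fires, +3 burnt)
  fire out at step 7

4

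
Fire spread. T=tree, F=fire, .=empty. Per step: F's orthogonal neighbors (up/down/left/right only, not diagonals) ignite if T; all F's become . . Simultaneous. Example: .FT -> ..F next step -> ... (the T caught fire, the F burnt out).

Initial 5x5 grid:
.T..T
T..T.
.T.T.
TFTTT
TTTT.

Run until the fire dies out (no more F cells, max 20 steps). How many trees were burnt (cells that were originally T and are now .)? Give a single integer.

Step 1: +4 fires, +1 burnt (F count now 4)
Step 2: +3 fires, +4 burnt (F count now 3)
Step 3: +3 fires, +3 burnt (F count now 3)
Step 4: +1 fires, +3 burnt (F count now 1)
Step 5: +0 fires, +1 burnt (F count now 0)
Fire out after step 5
Initially T: 14, now '.': 22
Total burnt (originally-T cells now '.'): 11

Answer: 11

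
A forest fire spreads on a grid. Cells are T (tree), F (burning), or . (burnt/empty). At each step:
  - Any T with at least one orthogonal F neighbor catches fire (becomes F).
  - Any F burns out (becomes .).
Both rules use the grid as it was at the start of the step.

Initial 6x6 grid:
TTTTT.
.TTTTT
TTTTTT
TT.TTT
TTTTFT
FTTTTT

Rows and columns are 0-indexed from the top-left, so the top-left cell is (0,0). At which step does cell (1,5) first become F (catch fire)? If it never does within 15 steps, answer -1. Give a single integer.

Step 1: cell (1,5)='T' (+6 fires, +2 burnt)
Step 2: cell (1,5)='T' (+9 fires, +6 burnt)
Step 3: cell (1,5)='T' (+5 fires, +9 burnt)
Step 4: cell (1,5)='F' (+5 fires, +5 burnt)
  -> target ignites at step 4
Step 5: cell (1,5)='.' (+3 fires, +5 burnt)
Step 6: cell (1,5)='.' (+2 fires, +3 burnt)
Step 7: cell (1,5)='.' (+1 fires, +2 burnt)
Step 8: cell (1,5)='.' (+0 fires, +1 burnt)
  fire out at step 8

4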